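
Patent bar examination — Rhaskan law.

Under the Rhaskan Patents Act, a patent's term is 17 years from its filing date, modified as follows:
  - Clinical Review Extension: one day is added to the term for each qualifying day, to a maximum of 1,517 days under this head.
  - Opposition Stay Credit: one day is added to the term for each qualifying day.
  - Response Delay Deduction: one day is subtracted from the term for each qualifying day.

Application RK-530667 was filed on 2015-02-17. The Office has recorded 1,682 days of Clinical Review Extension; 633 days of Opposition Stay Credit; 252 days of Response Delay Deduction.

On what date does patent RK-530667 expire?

Base term: filing date + 17 years → 17 February 2032.
Clinical Review Extension: 1682 days claimed exceeds the 1517-day cap, so +1517 days → 13 April 2036.
Opposition Stay Credit: +633 days → 6 January 2038.
Response Delay Deduction: −252 days → 29 April 2037.

April 29, 2037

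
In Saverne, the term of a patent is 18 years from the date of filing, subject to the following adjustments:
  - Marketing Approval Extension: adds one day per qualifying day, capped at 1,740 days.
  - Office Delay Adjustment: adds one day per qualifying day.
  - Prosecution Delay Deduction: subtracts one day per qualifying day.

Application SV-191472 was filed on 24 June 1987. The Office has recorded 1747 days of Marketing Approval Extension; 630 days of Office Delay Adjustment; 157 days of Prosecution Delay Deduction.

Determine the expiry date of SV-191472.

Base term: filing date + 18 years → 24 June 2005.
Marketing Approval Extension: 1747 days claimed exceeds the 1740-day cap, so +1740 days → 30 March 2010.
Office Delay Adjustment: +630 days → 20 December 2011.
Prosecution Delay Deduction: −157 days → 16 July 2011.

July 16, 2011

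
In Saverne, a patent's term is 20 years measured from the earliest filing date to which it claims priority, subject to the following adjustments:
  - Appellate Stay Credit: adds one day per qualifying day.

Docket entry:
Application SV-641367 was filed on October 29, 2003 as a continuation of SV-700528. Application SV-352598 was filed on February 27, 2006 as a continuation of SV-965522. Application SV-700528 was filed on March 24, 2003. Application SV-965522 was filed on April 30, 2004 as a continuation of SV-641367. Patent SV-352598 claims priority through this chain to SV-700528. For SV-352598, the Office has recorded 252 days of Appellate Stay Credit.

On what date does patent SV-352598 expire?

Earliest priority filing: 24 March 2003.
Base term: 24 March 2003 + 20 years → 24 March 2023.
Appellate Stay Credit: +252 days → 1 December 2023.

December 1, 2023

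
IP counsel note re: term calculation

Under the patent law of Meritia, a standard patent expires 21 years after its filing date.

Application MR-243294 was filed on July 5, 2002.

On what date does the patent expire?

July 5, 2023

Filing date + 21 years → 5 July 2023.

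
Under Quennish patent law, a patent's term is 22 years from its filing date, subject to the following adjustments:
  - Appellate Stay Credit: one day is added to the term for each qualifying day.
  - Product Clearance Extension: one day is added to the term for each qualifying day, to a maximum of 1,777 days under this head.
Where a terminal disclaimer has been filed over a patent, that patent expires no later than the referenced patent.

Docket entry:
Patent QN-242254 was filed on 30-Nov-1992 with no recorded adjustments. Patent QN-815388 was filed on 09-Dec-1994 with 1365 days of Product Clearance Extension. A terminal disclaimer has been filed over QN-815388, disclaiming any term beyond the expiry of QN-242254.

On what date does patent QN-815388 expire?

2014-11-30

Natural term of QN-815388:
  Base: filing + 22 years → 9 December 2016.
  Product Clearance Extension: 1365 days (within the 1777-day cap) → +1365 days → 4 September 2020.
Expiry of referenced patent QN-242254:
  Base: filing + 22 years → 30 November 2014.
Terminal disclaimer: QN-815388 expires on the earlier of 4 September 2020 and 30 November 2014.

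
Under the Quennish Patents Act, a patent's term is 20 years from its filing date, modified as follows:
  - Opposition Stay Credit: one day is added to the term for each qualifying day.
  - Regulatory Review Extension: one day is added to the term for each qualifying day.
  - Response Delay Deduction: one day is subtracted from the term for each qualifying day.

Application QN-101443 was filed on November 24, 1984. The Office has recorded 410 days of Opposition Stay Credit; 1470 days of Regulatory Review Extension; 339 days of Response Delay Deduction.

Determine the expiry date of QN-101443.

Base term: filing date + 20 years → 24 November 2004.
Opposition Stay Credit: +410 days → 8 January 2006.
Regulatory Review Extension: +1470 days → 17 January 2010.
Response Delay Deduction: −339 days → 12 February 2009.

2009-02-12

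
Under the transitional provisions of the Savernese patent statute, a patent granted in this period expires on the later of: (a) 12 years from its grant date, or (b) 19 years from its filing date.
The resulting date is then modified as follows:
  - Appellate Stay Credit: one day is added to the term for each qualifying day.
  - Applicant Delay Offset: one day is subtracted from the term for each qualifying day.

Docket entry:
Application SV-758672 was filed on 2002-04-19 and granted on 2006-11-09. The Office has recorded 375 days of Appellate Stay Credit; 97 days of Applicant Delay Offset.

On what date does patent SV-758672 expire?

(a) grant + 12 years → 9 November 2018.
(b) filing + 19 years → 19 April 2021.
Later of the two: 19 April 2021.
Appellate Stay Credit: +375 days → 29 April 2022.
Applicant Delay Offset: −97 days → 22 January 2022.

2022-01-22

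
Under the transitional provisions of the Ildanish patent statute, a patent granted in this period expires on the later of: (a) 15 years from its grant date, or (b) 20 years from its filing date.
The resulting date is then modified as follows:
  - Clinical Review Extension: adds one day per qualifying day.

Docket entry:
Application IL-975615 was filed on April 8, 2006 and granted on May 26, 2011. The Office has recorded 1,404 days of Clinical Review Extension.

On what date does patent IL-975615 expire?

March 30, 2030

(a) grant + 15 years → 26 May 2026.
(b) filing + 20 years → 8 April 2026.
Later of the two: 26 May 2026.
Clinical Review Extension: +1404 days → 30 March 2030.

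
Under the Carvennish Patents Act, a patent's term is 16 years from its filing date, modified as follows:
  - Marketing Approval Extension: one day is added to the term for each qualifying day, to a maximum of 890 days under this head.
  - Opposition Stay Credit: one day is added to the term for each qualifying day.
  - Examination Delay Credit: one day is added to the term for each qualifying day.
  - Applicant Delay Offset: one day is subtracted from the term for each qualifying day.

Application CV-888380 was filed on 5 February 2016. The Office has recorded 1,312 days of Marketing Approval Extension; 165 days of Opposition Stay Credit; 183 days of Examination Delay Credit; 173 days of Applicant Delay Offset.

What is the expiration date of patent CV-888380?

2035-01-05

Base term: filing date + 16 years → 5 February 2032.
Marketing Approval Extension: 1312 days claimed exceeds the 890-day cap, so +890 days → 14 July 2034.
Opposition Stay Credit: +165 days → 26 December 2034.
Examination Delay Credit: +183 days → 27 June 2035.
Applicant Delay Offset: −173 days → 5 January 2035.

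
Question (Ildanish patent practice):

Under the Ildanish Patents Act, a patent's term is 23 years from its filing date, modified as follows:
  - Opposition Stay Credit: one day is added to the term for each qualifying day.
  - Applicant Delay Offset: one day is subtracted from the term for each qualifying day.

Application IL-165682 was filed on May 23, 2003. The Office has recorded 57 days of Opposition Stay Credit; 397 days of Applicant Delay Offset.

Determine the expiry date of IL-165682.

2025-06-17

Base term: filing date + 23 years → 23 May 2026.
Opposition Stay Credit: +57 days → 19 July 2026.
Applicant Delay Offset: −397 days → 17 June 2025.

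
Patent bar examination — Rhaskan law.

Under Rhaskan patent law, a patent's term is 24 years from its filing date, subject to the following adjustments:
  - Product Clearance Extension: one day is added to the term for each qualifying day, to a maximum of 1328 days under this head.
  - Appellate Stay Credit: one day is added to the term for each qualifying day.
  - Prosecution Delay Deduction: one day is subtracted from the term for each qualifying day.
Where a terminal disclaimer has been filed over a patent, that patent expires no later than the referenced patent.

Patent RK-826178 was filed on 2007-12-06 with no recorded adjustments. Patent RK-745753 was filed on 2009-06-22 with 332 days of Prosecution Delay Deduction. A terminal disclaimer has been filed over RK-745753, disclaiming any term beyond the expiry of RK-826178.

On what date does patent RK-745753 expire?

December 6, 2031

Natural term of RK-745753:
  Base: filing + 24 years → 22 June 2033.
  Prosecution Delay Deduction: −332 days → 25 July 2032.
Expiry of referenced patent RK-826178:
  Base: filing + 24 years → 6 December 2031.
Terminal disclaimer: RK-745753 expires on the earlier of 25 July 2032 and 6 December 2031.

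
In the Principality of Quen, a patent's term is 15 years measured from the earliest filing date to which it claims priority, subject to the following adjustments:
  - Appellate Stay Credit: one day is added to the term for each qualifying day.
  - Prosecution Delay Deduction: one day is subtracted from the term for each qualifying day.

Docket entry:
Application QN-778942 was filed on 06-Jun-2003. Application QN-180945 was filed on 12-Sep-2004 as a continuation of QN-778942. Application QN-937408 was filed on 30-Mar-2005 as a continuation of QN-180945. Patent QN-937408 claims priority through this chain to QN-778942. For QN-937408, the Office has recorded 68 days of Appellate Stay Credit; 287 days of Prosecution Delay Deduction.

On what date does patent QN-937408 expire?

Earliest priority filing: 6 June 2003.
Base term: 6 June 2003 + 15 years → 6 June 2018.
Appellate Stay Credit: +68 days → 13 August 2018.
Prosecution Delay Deduction: −287 days → 30 October 2017.

2017-10-30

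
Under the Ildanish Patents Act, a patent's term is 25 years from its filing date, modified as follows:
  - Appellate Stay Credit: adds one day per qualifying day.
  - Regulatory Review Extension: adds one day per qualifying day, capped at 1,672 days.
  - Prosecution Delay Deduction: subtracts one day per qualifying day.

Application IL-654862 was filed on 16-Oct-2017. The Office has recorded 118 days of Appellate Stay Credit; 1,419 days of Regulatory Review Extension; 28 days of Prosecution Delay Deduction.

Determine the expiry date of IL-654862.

2046-12-03

Base term: filing date + 25 years → 16 October 2042.
Appellate Stay Credit: +118 days → 11 February 2043.
Regulatory Review Extension: 1419 days (within the 1672-day cap) → +1419 days → 31 December 2046.
Prosecution Delay Deduction: −28 days → 3 December 2046.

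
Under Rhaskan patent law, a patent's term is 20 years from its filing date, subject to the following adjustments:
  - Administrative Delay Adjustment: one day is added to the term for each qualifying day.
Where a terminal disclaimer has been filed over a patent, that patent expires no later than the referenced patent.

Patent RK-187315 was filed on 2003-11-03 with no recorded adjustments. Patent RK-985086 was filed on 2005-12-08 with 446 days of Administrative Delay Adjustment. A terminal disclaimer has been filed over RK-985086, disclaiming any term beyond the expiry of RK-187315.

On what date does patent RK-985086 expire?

November 3, 2023

Natural term of RK-985086:
  Base: filing + 20 years → 8 December 2025.
  Administrative Delay Adjustment: +446 days → 27 February 2027.
Expiry of referenced patent RK-187315:
  Base: filing + 20 years → 3 November 2023.
Terminal disclaimer: RK-985086 expires on the earlier of 27 February 2027 and 3 November 2023.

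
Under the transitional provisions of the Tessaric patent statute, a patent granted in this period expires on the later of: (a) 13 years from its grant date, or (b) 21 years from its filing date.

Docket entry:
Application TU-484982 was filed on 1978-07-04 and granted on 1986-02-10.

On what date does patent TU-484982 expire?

1999-07-04

(a) grant + 13 years → 10 February 1999.
(b) filing + 21 years → 4 July 1999.
Later of the two: 4 July 1999.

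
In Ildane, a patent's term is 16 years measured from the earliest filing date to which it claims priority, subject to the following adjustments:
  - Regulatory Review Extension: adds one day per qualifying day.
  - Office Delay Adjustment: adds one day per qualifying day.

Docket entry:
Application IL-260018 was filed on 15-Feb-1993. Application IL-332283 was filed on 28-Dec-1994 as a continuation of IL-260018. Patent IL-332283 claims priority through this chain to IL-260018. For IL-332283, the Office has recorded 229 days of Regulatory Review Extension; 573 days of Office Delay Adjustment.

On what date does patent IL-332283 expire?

2011-04-28

Earliest priority filing: 15 February 1993.
Base term: 15 February 1993 + 16 years → 15 February 2009.
Regulatory Review Extension: +229 days → 2 October 2009.
Office Delay Adjustment: +573 days → 28 April 2011.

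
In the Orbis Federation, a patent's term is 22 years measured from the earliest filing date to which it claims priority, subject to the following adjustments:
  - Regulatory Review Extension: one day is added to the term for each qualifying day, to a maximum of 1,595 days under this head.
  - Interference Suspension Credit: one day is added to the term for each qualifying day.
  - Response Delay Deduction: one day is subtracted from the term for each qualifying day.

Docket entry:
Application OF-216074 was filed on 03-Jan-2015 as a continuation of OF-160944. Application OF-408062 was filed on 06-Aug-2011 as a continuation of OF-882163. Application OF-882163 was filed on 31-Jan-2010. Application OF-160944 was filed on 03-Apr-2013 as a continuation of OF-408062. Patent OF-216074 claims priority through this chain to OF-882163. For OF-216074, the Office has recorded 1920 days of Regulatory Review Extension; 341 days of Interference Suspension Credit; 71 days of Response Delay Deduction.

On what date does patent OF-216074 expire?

2037-03-10

Earliest priority filing: 31 January 2010.
Base term: 31 January 2010 + 22 years → 31 January 2032.
Regulatory Review Extension: 1920 days claimed exceeds the 1595-day cap, so +1595 days → 13 June 2036.
Interference Suspension Credit: +341 days → 20 May 2037.
Response Delay Deduction: −71 days → 10 March 2037.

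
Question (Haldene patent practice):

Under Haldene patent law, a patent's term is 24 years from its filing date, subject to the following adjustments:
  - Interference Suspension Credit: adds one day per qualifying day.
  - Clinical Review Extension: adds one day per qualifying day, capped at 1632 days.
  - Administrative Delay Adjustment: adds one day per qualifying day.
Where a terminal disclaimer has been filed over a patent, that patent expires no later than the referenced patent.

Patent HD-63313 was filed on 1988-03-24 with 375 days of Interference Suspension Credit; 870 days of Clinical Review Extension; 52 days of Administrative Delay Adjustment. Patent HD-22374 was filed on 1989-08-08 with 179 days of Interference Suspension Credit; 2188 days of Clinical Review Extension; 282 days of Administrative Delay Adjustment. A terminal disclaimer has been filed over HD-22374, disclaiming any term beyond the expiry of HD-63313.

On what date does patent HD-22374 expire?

Natural term of HD-22374:
  Base: filing + 24 years → 8 August 2013.
  Interference Suspension Credit: +179 days → 3 February 2014.
  Clinical Review Extension: 2188 days claimed exceeds the 1632-day cap, so +1632 days → 24 July 2018.
  Administrative Delay Adjustment: +282 days → 2 May 2019.
Expiry of referenced patent HD-63313:
  Base: filing + 24 years → 24 March 2012.
  Interference Suspension Credit: +375 days → 3 April 2013.
  Clinical Review Extension: 870 days (within the 1632-day cap) → +870 days → 21 August 2015.
  Administrative Delay Adjustment: +52 days → 12 October 2015.
Terminal disclaimer: HD-22374 expires on the earlier of 2 May 2019 and 12 October 2015.

October 12, 2015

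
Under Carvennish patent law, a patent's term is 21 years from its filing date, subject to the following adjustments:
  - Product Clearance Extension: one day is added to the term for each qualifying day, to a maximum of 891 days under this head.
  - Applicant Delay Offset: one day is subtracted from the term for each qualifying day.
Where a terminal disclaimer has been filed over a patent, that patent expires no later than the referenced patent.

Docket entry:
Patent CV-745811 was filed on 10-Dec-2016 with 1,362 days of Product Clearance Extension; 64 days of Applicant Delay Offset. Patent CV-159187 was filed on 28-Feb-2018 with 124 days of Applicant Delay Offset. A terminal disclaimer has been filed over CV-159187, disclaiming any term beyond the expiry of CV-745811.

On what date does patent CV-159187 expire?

October 27, 2038

Natural term of CV-159187:
  Base: filing + 21 years → 28 February 2039.
  Applicant Delay Offset: −124 days → 27 October 2038.
Expiry of referenced patent CV-745811:
  Base: filing + 21 years → 10 December 2037.
  Product Clearance Extension: 1362 days claimed exceeds the 891-day cap, so +891 days → 19 May 2040.
  Applicant Delay Offset: −64 days → 16 March 2040.
Terminal disclaimer: CV-159187 expires on the earlier of 27 October 2038 and 16 March 2040.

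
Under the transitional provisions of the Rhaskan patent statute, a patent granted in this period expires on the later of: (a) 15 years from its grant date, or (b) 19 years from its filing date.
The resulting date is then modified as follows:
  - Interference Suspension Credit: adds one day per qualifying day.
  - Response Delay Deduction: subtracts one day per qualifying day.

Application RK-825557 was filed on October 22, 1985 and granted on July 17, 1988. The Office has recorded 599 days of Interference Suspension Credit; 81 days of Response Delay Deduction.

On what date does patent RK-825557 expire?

2006-03-24

(a) grant + 15 years → 17 July 2003.
(b) filing + 19 years → 22 October 2004.
Later of the two: 22 October 2004.
Interference Suspension Credit: +599 days → 13 June 2006.
Response Delay Deduction: −81 days → 24 March 2006.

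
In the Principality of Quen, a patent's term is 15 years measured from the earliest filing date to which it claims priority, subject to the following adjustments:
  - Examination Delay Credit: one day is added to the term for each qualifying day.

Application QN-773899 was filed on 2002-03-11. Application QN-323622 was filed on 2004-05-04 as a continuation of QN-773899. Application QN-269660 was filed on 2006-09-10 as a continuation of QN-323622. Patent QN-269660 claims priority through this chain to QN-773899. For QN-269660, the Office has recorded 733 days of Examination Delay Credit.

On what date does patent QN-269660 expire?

2019-03-14

Earliest priority filing: 11 March 2002.
Base term: 11 March 2002 + 15 years → 11 March 2017.
Examination Delay Credit: +733 days → 14 March 2019.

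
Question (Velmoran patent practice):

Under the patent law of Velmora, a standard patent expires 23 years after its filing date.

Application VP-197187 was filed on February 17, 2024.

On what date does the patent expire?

February 17, 2047

Filing date + 23 years → 17 February 2047.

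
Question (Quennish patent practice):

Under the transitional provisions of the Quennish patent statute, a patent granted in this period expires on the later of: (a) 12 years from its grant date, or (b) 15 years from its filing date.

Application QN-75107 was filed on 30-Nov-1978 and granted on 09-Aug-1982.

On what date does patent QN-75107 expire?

(a) grant + 12 years → 9 August 1994.
(b) filing + 15 years → 30 November 1993.
Later of the two: 9 August 1994.

1994-08-09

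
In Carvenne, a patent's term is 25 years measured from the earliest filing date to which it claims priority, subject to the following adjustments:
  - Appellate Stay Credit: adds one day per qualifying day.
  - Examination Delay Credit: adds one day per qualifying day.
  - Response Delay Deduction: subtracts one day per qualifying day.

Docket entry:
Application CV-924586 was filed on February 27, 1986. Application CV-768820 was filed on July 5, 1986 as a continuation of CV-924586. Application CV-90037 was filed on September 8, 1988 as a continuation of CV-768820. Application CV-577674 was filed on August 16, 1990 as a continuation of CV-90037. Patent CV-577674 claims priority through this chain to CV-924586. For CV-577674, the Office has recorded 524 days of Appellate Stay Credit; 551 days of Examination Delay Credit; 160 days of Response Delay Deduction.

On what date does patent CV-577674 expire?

2013-08-30

Earliest priority filing: 27 February 1986.
Base term: 27 February 1986 + 25 years → 27 February 2011.
Appellate Stay Credit: +524 days → 4 August 2012.
Examination Delay Credit: +551 days → 6 February 2014.
Response Delay Deduction: −160 days → 30 August 2013.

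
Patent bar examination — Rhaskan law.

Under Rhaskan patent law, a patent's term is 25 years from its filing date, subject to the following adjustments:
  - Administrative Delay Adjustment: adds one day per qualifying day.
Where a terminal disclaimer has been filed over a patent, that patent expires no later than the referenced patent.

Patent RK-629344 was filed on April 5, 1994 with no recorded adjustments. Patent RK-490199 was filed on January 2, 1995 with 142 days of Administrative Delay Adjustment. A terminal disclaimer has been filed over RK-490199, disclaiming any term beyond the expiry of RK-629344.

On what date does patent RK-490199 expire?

Natural term of RK-490199:
  Base: filing + 25 years → 2 January 2020.
  Administrative Delay Adjustment: +142 days → 23 May 2020.
Expiry of referenced patent RK-629344:
  Base: filing + 25 years → 5 April 2019.
Terminal disclaimer: RK-490199 expires on the earlier of 23 May 2020 and 5 April 2019.

2019-04-05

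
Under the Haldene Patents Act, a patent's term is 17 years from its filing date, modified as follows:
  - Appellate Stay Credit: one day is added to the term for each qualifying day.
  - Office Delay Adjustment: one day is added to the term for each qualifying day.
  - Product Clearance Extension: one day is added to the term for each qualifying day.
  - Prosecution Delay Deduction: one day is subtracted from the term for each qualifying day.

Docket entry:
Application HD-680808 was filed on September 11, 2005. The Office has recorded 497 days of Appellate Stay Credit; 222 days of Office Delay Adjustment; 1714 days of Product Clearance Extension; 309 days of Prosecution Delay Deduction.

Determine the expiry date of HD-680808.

July 5, 2028

Base term: filing date + 17 years → 11 September 2022.
Appellate Stay Credit: +497 days → 21 January 2024.
Office Delay Adjustment: +222 days → 30 August 2024.
Product Clearance Extension: +1714 days → 10 May 2029.
Prosecution Delay Deduction: −309 days → 5 July 2028.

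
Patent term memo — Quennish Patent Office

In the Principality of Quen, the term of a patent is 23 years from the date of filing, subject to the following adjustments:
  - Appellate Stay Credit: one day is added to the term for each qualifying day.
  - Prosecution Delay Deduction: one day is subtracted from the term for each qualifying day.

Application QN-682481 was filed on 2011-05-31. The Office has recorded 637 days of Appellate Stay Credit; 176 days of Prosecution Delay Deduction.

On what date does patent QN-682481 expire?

2035-09-04

Base term: filing date + 23 years → 31 May 2034.
Appellate Stay Credit: +637 days → 27 February 2036.
Prosecution Delay Deduction: −176 days → 4 September 2035.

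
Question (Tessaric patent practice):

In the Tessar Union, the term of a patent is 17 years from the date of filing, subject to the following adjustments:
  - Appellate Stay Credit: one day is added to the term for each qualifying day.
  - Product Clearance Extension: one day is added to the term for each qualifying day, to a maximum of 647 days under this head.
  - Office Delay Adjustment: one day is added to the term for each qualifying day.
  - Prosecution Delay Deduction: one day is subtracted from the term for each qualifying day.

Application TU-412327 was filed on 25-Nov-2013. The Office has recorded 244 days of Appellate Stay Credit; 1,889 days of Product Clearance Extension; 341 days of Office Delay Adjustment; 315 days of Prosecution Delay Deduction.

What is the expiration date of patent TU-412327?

Base term: filing date + 17 years → 25 November 2030.
Appellate Stay Credit: +244 days → 27 July 2031.
Product Clearance Extension: 1889 days claimed exceeds the 647-day cap, so +647 days → 4 May 2033.
Office Delay Adjustment: +341 days → 10 April 2034.
Prosecution Delay Deduction: −315 days → 30 May 2033.

2033-05-30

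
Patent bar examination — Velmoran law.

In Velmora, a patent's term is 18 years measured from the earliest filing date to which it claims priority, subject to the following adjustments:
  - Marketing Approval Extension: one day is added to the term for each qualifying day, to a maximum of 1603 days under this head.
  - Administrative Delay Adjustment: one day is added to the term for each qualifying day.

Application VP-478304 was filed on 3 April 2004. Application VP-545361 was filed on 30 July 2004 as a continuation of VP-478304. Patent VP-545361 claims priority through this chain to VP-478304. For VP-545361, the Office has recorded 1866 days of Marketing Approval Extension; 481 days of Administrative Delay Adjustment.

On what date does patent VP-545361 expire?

2027-12-17

Earliest priority filing: 3 April 2004.
Base term: 3 April 2004 + 18 years → 3 April 2022.
Marketing Approval Extension: 1866 days claimed exceeds the 1603-day cap, so +1603 days → 23 August 2026.
Administrative Delay Adjustment: +481 days → 17 December 2027.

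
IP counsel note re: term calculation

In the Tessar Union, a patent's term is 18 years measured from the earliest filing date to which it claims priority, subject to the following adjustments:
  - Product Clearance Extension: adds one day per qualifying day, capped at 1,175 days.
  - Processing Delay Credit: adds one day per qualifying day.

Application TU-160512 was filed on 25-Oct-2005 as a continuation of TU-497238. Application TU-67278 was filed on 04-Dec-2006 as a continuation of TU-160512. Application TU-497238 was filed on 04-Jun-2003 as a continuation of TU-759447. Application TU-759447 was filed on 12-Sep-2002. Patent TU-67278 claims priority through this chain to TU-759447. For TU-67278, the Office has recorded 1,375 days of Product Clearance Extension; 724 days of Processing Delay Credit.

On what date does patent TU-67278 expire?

November 24, 2025

Earliest priority filing: 12 September 2002.
Base term: 12 September 2002 + 18 years → 12 September 2020.
Product Clearance Extension: 1375 days claimed exceeds the 1175-day cap, so +1175 days → 1 December 2023.
Processing Delay Credit: +724 days → 24 November 2025.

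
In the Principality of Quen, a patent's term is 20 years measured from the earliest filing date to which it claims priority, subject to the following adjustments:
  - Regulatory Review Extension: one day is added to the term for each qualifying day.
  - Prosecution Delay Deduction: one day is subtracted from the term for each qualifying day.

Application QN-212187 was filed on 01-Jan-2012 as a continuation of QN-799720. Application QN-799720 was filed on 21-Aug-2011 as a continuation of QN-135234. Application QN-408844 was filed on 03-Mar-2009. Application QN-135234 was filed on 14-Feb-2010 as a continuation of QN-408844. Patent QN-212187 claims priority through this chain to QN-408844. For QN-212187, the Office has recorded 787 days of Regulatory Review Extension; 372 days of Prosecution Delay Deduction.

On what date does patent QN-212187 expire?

April 22, 2030

Earliest priority filing: 3 March 2009.
Base term: 3 March 2009 + 20 years → 3 March 2029.
Regulatory Review Extension: +787 days → 29 April 2031.
Prosecution Delay Deduction: −372 days → 22 April 2030.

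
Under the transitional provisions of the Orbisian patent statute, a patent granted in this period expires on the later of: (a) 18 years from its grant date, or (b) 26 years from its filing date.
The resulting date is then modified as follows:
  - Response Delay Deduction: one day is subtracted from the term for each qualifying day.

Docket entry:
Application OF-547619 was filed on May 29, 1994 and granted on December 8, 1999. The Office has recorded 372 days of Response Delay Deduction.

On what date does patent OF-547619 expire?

2019-05-23

(a) grant + 18 years → 8 December 2017.
(b) filing + 26 years → 29 May 2020.
Later of the two: 29 May 2020.
Response Delay Deduction: −372 days → 23 May 2019.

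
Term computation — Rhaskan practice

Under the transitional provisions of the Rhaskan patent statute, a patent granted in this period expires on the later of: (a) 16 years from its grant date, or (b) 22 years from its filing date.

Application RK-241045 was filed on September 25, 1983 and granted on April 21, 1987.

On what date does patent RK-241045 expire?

(a) grant + 16 years → 21 April 2003.
(b) filing + 22 years → 25 September 2005.
Later of the two: 25 September 2005.

2005-09-25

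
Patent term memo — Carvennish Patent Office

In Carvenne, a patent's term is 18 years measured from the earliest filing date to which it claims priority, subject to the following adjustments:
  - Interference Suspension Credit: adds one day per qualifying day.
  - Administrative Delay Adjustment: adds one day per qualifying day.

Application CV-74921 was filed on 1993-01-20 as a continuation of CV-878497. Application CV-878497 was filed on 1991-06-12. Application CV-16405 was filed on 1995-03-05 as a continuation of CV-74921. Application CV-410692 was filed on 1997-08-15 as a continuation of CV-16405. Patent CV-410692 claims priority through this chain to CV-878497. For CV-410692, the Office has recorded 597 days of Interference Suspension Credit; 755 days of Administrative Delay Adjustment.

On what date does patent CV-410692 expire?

2013-02-23

Earliest priority filing: 12 June 1991.
Base term: 12 June 1991 + 18 years → 12 June 2009.
Interference Suspension Credit: +597 days → 30 January 2011.
Administrative Delay Adjustment: +755 days → 23 February 2013.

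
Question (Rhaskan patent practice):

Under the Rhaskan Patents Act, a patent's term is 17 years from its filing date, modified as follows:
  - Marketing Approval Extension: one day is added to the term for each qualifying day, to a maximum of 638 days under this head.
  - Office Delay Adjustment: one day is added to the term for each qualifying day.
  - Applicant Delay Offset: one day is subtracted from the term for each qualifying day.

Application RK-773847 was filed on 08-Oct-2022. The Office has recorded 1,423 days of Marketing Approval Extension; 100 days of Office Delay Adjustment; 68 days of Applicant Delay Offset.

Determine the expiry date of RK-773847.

2041-08-08

Base term: filing date + 17 years → 8 October 2039.
Marketing Approval Extension: 1423 days claimed exceeds the 638-day cap, so +638 days → 7 July 2041.
Office Delay Adjustment: +100 days → 15 October 2041.
Applicant Delay Offset: −68 days → 8 August 2041.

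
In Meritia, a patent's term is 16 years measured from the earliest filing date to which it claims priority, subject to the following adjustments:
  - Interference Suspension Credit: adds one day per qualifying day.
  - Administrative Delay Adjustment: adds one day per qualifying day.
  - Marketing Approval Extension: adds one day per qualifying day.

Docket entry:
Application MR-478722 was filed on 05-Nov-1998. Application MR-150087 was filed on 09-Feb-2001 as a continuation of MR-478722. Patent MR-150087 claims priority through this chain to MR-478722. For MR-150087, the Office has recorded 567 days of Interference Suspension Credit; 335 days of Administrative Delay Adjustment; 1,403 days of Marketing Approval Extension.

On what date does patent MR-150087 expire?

Earliest priority filing: 5 November 1998.
Base term: 5 November 1998 + 16 years → 5 November 2014.
Interference Suspension Credit: +567 days → 25 May 2016.
Administrative Delay Adjustment: +335 days → 25 April 2017.
Marketing Approval Extension: +1403 days → 26 February 2021.

2021-02-26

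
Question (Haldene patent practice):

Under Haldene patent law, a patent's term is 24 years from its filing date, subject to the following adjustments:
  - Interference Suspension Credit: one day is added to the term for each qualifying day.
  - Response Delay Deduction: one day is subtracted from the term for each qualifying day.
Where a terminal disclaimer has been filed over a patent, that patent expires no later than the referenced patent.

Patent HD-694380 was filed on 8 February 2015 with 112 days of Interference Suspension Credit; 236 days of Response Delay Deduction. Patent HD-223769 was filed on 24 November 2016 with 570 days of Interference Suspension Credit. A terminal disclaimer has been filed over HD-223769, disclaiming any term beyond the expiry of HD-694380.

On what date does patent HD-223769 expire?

October 7, 2038

Natural term of HD-223769:
  Base: filing + 24 years → 24 November 2040.
  Interference Suspension Credit: +570 days → 17 June 2042.
Expiry of referenced patent HD-694380:
  Base: filing + 24 years → 8 February 2039.
  Interference Suspension Credit: +112 days → 31 May 2039.
  Response Delay Deduction: −236 days → 7 October 2038.
Terminal disclaimer: HD-223769 expires on the earlier of 17 June 2042 and 7 October 2038.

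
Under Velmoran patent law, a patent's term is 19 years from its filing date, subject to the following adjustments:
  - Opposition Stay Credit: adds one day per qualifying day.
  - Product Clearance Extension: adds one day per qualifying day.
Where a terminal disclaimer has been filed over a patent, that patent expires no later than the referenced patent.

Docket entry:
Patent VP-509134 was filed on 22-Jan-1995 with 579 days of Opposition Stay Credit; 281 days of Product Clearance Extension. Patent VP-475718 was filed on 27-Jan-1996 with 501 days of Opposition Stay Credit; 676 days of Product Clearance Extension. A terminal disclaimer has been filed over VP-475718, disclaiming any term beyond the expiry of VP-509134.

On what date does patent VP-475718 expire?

Natural term of VP-475718:
  Base: filing + 19 years → 27 January 2015.
  Opposition Stay Credit: +501 days → 11 June 2016.
  Product Clearance Extension: +676 days → 18 April 2018.
Expiry of referenced patent VP-509134:
  Base: filing + 19 years → 22 January 2014.
  Opposition Stay Credit: +579 days → 24 August 2015.
  Product Clearance Extension: +281 days → 31 May 2016.
Terminal disclaimer: VP-475718 expires on the earlier of 18 April 2018 and 31 May 2016.

May 31, 2016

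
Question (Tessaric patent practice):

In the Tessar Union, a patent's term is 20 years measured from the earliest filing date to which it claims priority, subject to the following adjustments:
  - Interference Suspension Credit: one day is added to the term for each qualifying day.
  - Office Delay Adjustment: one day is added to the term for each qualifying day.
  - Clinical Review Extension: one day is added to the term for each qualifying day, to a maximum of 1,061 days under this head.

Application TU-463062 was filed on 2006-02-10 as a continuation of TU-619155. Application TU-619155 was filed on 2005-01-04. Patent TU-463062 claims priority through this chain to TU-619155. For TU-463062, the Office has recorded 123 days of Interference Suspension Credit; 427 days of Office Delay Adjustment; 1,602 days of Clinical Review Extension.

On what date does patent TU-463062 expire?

2029-06-03

Earliest priority filing: 4 January 2005.
Base term: 4 January 2005 + 20 years → 4 January 2025.
Interference Suspension Credit: +123 days → 7 May 2025.
Office Delay Adjustment: +427 days → 8 July 2026.
Clinical Review Extension: 1602 days claimed exceeds the 1061-day cap, so +1061 days → 3 June 2029.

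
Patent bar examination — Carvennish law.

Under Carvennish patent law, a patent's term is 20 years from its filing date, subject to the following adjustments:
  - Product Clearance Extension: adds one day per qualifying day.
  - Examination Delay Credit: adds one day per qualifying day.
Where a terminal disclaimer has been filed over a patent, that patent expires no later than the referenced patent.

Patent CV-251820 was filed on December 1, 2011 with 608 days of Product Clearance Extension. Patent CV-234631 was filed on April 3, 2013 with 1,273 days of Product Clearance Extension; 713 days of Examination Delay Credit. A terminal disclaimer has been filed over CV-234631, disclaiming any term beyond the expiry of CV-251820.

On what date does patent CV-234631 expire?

Natural term of CV-234631:
  Base: filing + 20 years → 3 April 2033.
  Product Clearance Extension: +1273 days → 27 September 2036.
  Examination Delay Credit: +713 days → 10 September 2038.
Expiry of referenced patent CV-251820:
  Base: filing + 20 years → 1 December 2031.
  Product Clearance Extension: +608 days → 31 July 2033.
Terminal disclaimer: CV-234631 expires on the earlier of 10 September 2038 and 31 July 2033.

July 31, 2033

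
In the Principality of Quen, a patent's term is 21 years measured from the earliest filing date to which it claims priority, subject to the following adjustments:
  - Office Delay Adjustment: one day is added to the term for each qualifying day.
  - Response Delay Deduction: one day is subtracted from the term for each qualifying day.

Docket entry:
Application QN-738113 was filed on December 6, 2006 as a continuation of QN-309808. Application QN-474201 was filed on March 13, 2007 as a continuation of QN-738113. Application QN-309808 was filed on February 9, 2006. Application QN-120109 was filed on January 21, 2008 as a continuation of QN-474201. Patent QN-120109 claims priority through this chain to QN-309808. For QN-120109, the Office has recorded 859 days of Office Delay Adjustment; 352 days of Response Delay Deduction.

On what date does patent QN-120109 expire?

Earliest priority filing: 9 February 2006.
Base term: 9 February 2006 + 21 years → 9 February 2027.
Office Delay Adjustment: +859 days → 17 June 2029.
Response Delay Deduction: −352 days → 30 June 2028.

June 30, 2028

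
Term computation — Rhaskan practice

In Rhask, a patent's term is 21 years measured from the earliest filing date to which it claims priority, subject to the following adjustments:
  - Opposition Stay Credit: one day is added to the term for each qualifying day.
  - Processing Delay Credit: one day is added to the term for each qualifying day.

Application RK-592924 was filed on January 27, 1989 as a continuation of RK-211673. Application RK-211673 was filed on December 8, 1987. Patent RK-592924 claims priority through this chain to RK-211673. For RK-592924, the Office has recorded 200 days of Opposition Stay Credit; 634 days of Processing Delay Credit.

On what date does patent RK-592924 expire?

Earliest priority filing: 8 December 1987.
Base term: 8 December 1987 + 21 years → 8 December 2008.
Opposition Stay Credit: +200 days → 26 June 2009.
Processing Delay Credit: +634 days → 22 March 2011.

2011-03-22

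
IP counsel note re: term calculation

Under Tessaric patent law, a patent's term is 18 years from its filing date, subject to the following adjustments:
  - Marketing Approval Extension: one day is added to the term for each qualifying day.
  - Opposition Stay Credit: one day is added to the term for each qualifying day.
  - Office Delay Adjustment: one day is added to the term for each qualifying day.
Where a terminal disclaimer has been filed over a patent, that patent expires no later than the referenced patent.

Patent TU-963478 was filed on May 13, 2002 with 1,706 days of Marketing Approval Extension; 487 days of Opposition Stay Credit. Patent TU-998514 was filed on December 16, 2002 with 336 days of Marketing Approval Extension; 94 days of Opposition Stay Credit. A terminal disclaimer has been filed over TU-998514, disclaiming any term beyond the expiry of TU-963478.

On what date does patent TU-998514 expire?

Natural term of TU-998514:
  Base: filing + 18 years → 16 December 2020.
  Marketing Approval Extension: +336 days → 17 November 2021.
  Opposition Stay Credit: +94 days → 19 February 2022.
Expiry of referenced patent TU-963478:
  Base: filing + 18 years → 13 May 2020.
  Marketing Approval Extension: +1706 days → 13 January 2025.
  Opposition Stay Credit: +487 days → 15 May 2026.
Terminal disclaimer: TU-998514 expires on the earlier of 19 February 2022 and 15 May 2026.

February 19, 2022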